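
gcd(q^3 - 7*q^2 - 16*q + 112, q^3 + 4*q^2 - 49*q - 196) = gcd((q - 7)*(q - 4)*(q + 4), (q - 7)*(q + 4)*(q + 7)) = q^2 - 3*q - 28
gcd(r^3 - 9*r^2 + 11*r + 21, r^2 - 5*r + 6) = r - 3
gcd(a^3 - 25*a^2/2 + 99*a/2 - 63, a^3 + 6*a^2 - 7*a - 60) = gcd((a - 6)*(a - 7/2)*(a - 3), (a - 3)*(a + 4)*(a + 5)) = a - 3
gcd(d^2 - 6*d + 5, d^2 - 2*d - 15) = d - 5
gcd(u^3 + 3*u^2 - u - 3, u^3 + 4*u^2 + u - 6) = u^2 + 2*u - 3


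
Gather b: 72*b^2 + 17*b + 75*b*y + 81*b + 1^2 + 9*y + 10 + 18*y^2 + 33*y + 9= 72*b^2 + b*(75*y + 98) + 18*y^2 + 42*y + 20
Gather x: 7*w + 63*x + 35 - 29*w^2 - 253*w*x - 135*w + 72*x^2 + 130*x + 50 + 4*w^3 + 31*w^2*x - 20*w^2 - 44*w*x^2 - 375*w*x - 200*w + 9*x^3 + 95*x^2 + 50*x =4*w^3 - 49*w^2 - 328*w + 9*x^3 + x^2*(167 - 44*w) + x*(31*w^2 - 628*w + 243) + 85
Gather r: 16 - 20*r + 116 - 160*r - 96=36 - 180*r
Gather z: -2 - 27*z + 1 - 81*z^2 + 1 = -81*z^2 - 27*z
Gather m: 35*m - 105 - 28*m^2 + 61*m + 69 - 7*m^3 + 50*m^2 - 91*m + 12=-7*m^3 + 22*m^2 + 5*m - 24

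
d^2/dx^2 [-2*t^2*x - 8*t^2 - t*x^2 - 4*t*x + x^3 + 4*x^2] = -2*t + 6*x + 8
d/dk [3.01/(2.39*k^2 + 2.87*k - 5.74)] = (-14.3878*k - 8.6387)/(2.39*k^2 + 2.87*k - 5.74)^2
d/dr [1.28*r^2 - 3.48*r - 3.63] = 2.56*r - 3.48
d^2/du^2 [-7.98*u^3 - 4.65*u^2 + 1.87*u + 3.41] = -47.88*u - 9.3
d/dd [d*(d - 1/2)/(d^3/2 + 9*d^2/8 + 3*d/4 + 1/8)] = 4*(-8*d^3 + 16*d^2 + 5*d - 1)/(16*d^5 + 56*d^4 + 73*d^3 + 43*d^2 + 11*d + 1)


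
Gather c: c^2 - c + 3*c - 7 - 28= c^2 + 2*c - 35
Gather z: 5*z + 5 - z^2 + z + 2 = -z^2 + 6*z + 7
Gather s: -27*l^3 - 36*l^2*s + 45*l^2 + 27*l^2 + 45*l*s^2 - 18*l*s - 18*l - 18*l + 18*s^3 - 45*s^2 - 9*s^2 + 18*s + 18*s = -27*l^3 + 72*l^2 - 36*l + 18*s^3 + s^2*(45*l - 54) + s*(-36*l^2 - 18*l + 36)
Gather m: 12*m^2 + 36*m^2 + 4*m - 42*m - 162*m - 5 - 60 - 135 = 48*m^2 - 200*m - 200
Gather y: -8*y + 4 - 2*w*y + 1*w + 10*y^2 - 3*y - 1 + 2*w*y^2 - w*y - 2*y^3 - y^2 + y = w - 2*y^3 + y^2*(2*w + 9) + y*(-3*w - 10) + 3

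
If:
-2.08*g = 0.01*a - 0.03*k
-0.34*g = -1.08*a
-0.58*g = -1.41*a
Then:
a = 0.00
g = 0.00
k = 0.00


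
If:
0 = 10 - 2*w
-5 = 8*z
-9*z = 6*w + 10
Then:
No Solution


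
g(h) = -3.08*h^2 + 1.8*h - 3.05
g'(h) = 1.8 - 6.16*h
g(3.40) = -32.53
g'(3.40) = -19.14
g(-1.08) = -8.59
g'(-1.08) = 8.45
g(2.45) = -17.13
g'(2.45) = -13.29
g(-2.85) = -33.20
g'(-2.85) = 19.36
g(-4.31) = -68.02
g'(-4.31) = 28.35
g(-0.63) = -5.41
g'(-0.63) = 5.68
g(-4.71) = -79.86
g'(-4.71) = 30.81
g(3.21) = -29.01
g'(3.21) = -17.97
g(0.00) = -3.05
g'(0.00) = 1.80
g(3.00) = -25.37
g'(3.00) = -16.68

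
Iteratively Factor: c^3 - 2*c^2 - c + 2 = (c + 1)*(c^2 - 3*c + 2) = (c - 1)*(c + 1)*(c - 2)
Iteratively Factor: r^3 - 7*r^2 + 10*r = (r - 2)*(r^2 - 5*r) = r*(r - 2)*(r - 5)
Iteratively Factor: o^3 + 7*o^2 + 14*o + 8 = (o + 2)*(o^2 + 5*o + 4) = (o + 2)*(o + 4)*(o + 1)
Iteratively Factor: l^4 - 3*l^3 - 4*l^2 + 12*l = (l - 2)*(l^3 - l^2 - 6*l) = (l - 2)*(l + 2)*(l^2 - 3*l) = (l - 3)*(l - 2)*(l + 2)*(l)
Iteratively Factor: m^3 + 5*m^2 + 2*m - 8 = (m - 1)*(m^2 + 6*m + 8) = (m - 1)*(m + 4)*(m + 2)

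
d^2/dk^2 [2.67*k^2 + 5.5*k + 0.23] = 5.34000000000000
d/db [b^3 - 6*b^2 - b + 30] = 3*b^2 - 12*b - 1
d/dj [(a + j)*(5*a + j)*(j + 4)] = 5*a^2 + 12*a*j + 24*a + 3*j^2 + 8*j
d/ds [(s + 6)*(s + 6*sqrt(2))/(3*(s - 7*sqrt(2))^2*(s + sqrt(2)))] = (-s^3 - 19*sqrt(2)*s^2 - 12*s^2 - 114*sqrt(2)*s - 40*s - 84*sqrt(2) + 276)/(3*(s^5 - 19*sqrt(2)*s^4 + 212*s^3 - 140*sqrt(2)*s^2 - 2156*s - 1372*sqrt(2)))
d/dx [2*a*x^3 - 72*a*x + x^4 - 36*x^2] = 6*a*x^2 - 72*a + 4*x^3 - 72*x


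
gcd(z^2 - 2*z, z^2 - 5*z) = z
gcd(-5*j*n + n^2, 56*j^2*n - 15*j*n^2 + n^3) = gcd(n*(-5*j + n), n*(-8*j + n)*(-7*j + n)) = n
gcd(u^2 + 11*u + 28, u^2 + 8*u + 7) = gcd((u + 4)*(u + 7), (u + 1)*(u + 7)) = u + 7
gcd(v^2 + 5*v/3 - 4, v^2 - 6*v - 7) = 1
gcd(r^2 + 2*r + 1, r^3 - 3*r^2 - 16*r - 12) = r + 1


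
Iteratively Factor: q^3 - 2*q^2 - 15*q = (q + 3)*(q^2 - 5*q) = q*(q + 3)*(q - 5)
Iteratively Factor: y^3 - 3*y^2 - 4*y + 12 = (y - 3)*(y^2 - 4) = (y - 3)*(y + 2)*(y - 2)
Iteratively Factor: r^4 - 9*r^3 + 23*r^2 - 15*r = (r)*(r^3 - 9*r^2 + 23*r - 15) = r*(r - 1)*(r^2 - 8*r + 15) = r*(r - 3)*(r - 1)*(r - 5)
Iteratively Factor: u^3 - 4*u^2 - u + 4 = (u - 4)*(u^2 - 1) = (u - 4)*(u - 1)*(u + 1)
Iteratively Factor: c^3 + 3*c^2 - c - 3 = (c + 1)*(c^2 + 2*c - 3) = (c + 1)*(c + 3)*(c - 1)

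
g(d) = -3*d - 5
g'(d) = -3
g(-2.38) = 2.14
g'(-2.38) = -3.00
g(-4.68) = 9.04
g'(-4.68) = -3.00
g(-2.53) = 2.59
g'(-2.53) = -3.00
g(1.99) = -10.97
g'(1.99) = -3.00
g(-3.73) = 6.19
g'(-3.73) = -3.00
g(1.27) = -8.81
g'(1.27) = -3.00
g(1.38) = -9.14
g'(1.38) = -3.00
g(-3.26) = 4.78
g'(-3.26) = -3.00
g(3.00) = -14.00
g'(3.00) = -3.00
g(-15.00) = 40.00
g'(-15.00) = -3.00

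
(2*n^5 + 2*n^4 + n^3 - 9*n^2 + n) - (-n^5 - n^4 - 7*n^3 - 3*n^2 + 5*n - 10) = 3*n^5 + 3*n^4 + 8*n^3 - 6*n^2 - 4*n + 10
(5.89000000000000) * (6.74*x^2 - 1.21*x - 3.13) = 39.6986*x^2 - 7.1269*x - 18.4357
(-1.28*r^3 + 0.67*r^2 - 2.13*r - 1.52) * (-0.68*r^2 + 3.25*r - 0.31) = 0.8704*r^5 - 4.6156*r^4 + 4.0227*r^3 - 6.0966*r^2 - 4.2797*r + 0.4712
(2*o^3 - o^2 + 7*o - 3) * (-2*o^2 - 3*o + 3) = -4*o^5 - 4*o^4 - 5*o^3 - 18*o^2 + 30*o - 9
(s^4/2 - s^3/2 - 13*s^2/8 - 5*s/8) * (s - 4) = s^5/2 - 5*s^4/2 + 3*s^3/8 + 47*s^2/8 + 5*s/2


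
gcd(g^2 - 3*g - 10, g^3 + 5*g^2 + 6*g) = g + 2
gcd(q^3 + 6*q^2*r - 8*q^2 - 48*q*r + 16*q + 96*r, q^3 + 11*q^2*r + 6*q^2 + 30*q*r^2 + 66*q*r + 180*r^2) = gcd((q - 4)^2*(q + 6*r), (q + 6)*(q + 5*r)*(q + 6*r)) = q + 6*r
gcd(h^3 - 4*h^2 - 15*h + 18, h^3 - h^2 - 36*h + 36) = h^2 - 7*h + 6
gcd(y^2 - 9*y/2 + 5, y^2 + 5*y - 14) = y - 2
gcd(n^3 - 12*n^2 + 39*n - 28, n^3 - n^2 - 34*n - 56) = n - 7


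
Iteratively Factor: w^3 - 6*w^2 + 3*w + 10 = (w + 1)*(w^2 - 7*w + 10) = (w - 5)*(w + 1)*(w - 2)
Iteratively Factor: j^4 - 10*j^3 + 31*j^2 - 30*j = (j - 2)*(j^3 - 8*j^2 + 15*j) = (j - 3)*(j - 2)*(j^2 - 5*j) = j*(j - 3)*(j - 2)*(j - 5)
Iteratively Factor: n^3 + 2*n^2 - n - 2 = (n + 2)*(n^2 - 1) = (n - 1)*(n + 2)*(n + 1)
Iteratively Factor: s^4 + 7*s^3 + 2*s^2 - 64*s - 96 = (s + 4)*(s^3 + 3*s^2 - 10*s - 24) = (s + 4)^2*(s^2 - s - 6) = (s + 2)*(s + 4)^2*(s - 3)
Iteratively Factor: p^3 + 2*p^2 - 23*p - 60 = (p + 4)*(p^2 - 2*p - 15) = (p - 5)*(p + 4)*(p + 3)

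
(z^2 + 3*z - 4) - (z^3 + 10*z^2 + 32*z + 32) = -z^3 - 9*z^2 - 29*z - 36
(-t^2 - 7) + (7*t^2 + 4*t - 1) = 6*t^2 + 4*t - 8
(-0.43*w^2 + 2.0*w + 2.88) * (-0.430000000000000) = 0.1849*w^2 - 0.86*w - 1.2384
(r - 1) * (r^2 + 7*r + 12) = r^3 + 6*r^2 + 5*r - 12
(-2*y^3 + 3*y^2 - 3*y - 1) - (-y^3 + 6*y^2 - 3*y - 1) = -y^3 - 3*y^2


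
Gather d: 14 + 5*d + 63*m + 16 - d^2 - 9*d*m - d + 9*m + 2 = -d^2 + d*(4 - 9*m) + 72*m + 32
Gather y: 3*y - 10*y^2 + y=-10*y^2 + 4*y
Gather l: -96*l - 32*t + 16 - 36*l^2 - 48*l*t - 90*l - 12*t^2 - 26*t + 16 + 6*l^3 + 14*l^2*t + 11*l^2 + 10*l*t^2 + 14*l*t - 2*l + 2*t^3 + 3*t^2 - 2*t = 6*l^3 + l^2*(14*t - 25) + l*(10*t^2 - 34*t - 188) + 2*t^3 - 9*t^2 - 60*t + 32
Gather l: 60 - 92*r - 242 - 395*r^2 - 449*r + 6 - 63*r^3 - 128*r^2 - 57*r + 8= -63*r^3 - 523*r^2 - 598*r - 168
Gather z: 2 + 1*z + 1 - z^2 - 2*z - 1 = -z^2 - z + 2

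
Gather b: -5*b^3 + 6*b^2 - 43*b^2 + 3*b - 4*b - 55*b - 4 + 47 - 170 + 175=-5*b^3 - 37*b^2 - 56*b + 48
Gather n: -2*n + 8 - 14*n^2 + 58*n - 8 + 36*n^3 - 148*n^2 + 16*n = 36*n^3 - 162*n^2 + 72*n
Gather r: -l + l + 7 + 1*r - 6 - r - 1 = 0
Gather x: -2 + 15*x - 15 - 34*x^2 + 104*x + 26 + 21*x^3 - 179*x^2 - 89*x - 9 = 21*x^3 - 213*x^2 + 30*x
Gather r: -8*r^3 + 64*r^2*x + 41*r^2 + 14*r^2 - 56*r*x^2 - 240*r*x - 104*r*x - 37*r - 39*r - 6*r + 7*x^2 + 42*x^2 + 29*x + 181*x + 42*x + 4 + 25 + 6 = -8*r^3 + r^2*(64*x + 55) + r*(-56*x^2 - 344*x - 82) + 49*x^2 + 252*x + 35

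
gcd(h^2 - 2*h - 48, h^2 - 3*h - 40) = h - 8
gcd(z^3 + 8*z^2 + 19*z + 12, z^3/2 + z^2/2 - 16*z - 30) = 1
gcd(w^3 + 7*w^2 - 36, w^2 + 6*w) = w + 6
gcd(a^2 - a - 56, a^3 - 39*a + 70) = a + 7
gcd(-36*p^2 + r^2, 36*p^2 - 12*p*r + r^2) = 6*p - r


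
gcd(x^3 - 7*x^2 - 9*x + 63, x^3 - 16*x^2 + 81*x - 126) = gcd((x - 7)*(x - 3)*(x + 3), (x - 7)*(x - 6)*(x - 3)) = x^2 - 10*x + 21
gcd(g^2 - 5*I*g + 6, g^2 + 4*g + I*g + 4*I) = g + I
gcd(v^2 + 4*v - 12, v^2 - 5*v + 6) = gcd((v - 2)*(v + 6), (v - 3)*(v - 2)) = v - 2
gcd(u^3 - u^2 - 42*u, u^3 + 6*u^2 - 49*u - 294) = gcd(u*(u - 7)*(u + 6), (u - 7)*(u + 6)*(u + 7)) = u^2 - u - 42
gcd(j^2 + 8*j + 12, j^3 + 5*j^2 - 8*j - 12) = j + 6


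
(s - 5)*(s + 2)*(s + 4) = s^3 + s^2 - 22*s - 40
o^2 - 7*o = o*(o - 7)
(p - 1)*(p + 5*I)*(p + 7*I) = p^3 - p^2 + 12*I*p^2 - 35*p - 12*I*p + 35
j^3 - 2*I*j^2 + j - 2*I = (j - 2*I)*(j - I)*(j + I)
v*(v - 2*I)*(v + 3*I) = v^3 + I*v^2 + 6*v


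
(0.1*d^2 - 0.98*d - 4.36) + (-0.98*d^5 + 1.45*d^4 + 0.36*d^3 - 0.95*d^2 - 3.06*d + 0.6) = -0.98*d^5 + 1.45*d^4 + 0.36*d^3 - 0.85*d^2 - 4.04*d - 3.76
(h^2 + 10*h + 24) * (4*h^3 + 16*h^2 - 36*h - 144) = 4*h^5 + 56*h^4 + 220*h^3 - 120*h^2 - 2304*h - 3456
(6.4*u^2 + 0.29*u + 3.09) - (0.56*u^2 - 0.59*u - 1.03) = 5.84*u^2 + 0.88*u + 4.12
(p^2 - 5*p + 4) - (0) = p^2 - 5*p + 4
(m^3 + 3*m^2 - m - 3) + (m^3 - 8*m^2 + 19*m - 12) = 2*m^3 - 5*m^2 + 18*m - 15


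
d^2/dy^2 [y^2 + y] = 2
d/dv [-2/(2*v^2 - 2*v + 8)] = (2*v - 1)/(v^2 - v + 4)^2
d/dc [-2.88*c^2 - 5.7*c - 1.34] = -5.76*c - 5.7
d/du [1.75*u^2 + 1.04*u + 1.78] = 3.5*u + 1.04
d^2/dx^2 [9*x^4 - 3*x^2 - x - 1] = 108*x^2 - 6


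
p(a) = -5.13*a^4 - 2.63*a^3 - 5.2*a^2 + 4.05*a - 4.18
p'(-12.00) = 34451.25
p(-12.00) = -102632.62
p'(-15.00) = 67639.80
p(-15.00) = -252064.93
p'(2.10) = -242.62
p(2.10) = -142.73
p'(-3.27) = 671.19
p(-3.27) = -567.62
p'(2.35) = -330.27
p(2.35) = -213.97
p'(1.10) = -44.25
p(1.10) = -17.03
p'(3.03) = -670.73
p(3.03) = -545.21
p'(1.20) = -55.25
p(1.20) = -21.99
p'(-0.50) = 9.84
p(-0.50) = -7.50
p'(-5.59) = 3400.01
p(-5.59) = -4739.07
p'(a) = -20.52*a^3 - 7.89*a^2 - 10.4*a + 4.05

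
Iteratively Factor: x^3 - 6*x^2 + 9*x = (x - 3)*(x^2 - 3*x) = x*(x - 3)*(x - 3)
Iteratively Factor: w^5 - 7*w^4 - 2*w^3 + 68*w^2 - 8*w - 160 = (w - 5)*(w^4 - 2*w^3 - 12*w^2 + 8*w + 32) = (w - 5)*(w - 2)*(w^3 - 12*w - 16) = (w - 5)*(w - 4)*(w - 2)*(w^2 + 4*w + 4) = (w - 5)*(w - 4)*(w - 2)*(w + 2)*(w + 2)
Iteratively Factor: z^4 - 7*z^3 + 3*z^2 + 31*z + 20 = (z + 1)*(z^3 - 8*z^2 + 11*z + 20) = (z - 4)*(z + 1)*(z^2 - 4*z - 5) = (z - 5)*(z - 4)*(z + 1)*(z + 1)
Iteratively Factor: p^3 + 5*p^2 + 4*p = (p + 4)*(p^2 + p) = p*(p + 4)*(p + 1)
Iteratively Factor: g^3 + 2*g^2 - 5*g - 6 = (g - 2)*(g^2 + 4*g + 3) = (g - 2)*(g + 3)*(g + 1)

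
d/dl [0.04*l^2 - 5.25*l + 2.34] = 0.08*l - 5.25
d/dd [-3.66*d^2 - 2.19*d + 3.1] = -7.32*d - 2.19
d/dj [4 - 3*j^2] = -6*j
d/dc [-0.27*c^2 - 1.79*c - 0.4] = -0.54*c - 1.79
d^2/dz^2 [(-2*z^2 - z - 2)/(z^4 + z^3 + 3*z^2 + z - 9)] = 2*(-6*z^8 - 12*z^7 - 24*z^6 - 30*z^5 - 282*z^4 - 270*z^3 - 384*z^2 - 153*z - 227)/(z^12 + 3*z^11 + 12*z^10 + 22*z^9 + 15*z^8 - 6*z^7 - 141*z^6 - 186*z^5 - 45*z^4 + 82*z^3 + 702*z^2 + 243*z - 729)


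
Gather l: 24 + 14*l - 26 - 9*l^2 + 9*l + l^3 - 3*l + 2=l^3 - 9*l^2 + 20*l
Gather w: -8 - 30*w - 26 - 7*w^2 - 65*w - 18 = -7*w^2 - 95*w - 52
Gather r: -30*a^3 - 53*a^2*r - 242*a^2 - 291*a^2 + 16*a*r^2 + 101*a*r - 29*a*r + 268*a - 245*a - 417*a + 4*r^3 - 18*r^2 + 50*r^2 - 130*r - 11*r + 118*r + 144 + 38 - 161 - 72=-30*a^3 - 533*a^2 - 394*a + 4*r^3 + r^2*(16*a + 32) + r*(-53*a^2 + 72*a - 23) - 51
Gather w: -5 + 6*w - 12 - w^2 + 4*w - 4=-w^2 + 10*w - 21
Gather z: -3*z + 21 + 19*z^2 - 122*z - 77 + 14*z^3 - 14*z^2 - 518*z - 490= 14*z^3 + 5*z^2 - 643*z - 546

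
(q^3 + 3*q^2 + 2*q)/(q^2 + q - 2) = q*(q + 1)/(q - 1)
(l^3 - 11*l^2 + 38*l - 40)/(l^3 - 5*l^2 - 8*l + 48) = (l^2 - 7*l + 10)/(l^2 - l - 12)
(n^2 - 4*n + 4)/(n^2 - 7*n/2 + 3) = 2*(n - 2)/(2*n - 3)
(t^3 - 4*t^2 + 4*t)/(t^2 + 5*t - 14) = t*(t - 2)/(t + 7)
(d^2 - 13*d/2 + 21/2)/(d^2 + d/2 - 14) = (d - 3)/(d + 4)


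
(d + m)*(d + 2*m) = d^2 + 3*d*m + 2*m^2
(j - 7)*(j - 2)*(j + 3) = j^3 - 6*j^2 - 13*j + 42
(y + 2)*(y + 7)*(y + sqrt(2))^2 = y^4 + 2*sqrt(2)*y^3 + 9*y^3 + 16*y^2 + 18*sqrt(2)*y^2 + 18*y + 28*sqrt(2)*y + 28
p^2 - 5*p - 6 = (p - 6)*(p + 1)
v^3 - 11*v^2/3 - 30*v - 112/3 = (v - 8)*(v + 2)*(v + 7/3)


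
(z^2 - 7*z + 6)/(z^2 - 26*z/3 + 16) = 3*(z - 1)/(3*z - 8)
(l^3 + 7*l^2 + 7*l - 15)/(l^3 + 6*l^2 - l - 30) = (l - 1)/(l - 2)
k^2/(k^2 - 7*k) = k/(k - 7)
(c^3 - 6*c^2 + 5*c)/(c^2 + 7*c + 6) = c*(c^2 - 6*c + 5)/(c^2 + 7*c + 6)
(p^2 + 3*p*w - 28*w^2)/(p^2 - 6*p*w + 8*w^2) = (p + 7*w)/(p - 2*w)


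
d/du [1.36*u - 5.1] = 1.36000000000000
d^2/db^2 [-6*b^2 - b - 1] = -12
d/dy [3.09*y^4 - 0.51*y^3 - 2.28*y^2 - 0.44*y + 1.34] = 12.36*y^3 - 1.53*y^2 - 4.56*y - 0.44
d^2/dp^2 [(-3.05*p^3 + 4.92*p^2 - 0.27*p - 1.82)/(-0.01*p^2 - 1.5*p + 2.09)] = (4.33680868994202e-19*p^5 + 1.11022302462516e-16*p^4 + 14.000144*p^3 - 57.986376*p^2 + 80.133888*p - 33.023128)/(1.0e-6*p^6 + 0.00045*p^5 + 0.066873*p^4 + 3.1869*p^3 - 13.976457*p^2 + 19.65645*p - 9.129329)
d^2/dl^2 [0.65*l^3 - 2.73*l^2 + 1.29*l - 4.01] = 3.9*l - 5.46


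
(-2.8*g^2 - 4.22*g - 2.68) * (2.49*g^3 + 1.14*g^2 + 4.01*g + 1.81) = -6.972*g^5 - 13.6998*g^4 - 22.712*g^3 - 25.0454*g^2 - 18.385*g - 4.8508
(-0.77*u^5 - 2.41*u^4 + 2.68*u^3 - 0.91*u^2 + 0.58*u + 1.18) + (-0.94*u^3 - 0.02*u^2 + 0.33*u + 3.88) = -0.77*u^5 - 2.41*u^4 + 1.74*u^3 - 0.93*u^2 + 0.91*u + 5.06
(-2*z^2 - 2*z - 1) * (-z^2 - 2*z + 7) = 2*z^4 + 6*z^3 - 9*z^2 - 12*z - 7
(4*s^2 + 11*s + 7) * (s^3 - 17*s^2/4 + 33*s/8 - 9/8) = 4*s^5 - 6*s^4 - 93*s^3/4 + 89*s^2/8 + 33*s/2 - 63/8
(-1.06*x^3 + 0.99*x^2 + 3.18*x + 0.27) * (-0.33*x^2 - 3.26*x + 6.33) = 0.3498*x^5 + 3.1289*x^4 - 10.9866*x^3 - 4.1892*x^2 + 19.2492*x + 1.7091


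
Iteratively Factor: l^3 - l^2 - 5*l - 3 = (l + 1)*(l^2 - 2*l - 3) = (l - 3)*(l + 1)*(l + 1)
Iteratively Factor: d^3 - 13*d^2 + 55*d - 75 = (d - 5)*(d^2 - 8*d + 15) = (d - 5)*(d - 3)*(d - 5)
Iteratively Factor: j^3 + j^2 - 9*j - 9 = (j - 3)*(j^2 + 4*j + 3) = (j - 3)*(j + 1)*(j + 3)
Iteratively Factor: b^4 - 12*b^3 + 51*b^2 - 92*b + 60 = (b - 2)*(b^3 - 10*b^2 + 31*b - 30) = (b - 3)*(b - 2)*(b^2 - 7*b + 10) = (b - 5)*(b - 3)*(b - 2)*(b - 2)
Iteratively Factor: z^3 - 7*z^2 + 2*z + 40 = (z - 4)*(z^2 - 3*z - 10) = (z - 4)*(z + 2)*(z - 5)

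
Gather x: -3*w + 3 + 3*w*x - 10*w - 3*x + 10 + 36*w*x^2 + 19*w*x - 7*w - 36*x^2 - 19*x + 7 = -20*w + x^2*(36*w - 36) + x*(22*w - 22) + 20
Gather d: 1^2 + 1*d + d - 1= 2*d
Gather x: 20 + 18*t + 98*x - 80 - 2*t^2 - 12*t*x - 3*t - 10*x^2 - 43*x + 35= -2*t^2 + 15*t - 10*x^2 + x*(55 - 12*t) - 25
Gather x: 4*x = 4*x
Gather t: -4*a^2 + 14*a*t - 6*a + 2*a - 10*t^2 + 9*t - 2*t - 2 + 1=-4*a^2 - 4*a - 10*t^2 + t*(14*a + 7) - 1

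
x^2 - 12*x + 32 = (x - 8)*(x - 4)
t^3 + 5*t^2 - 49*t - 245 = (t - 7)*(t + 5)*(t + 7)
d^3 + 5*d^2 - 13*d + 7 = (d - 1)^2*(d + 7)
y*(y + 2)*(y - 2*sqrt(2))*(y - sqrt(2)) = y^4 - 3*sqrt(2)*y^3 + 2*y^3 - 6*sqrt(2)*y^2 + 4*y^2 + 8*y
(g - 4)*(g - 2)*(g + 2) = g^3 - 4*g^2 - 4*g + 16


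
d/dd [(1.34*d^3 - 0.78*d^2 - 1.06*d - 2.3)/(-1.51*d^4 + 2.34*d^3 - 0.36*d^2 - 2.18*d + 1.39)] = (2.0234*d^6 - 2.3556*d^5 - 3.459*d^4 - 14.7736*d^3 + 23.0526*d^2 - 3.8244*d - 6.4874)/(2.2801*d^8 - 7.0668*d^7 + 6.5628*d^6 + 4.8988*d^5 - 14.2706*d^4 + 8.0748*d^3 + 3.7516*d^2 - 6.0604*d + 1.9321)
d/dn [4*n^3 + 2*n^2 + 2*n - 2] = 12*n^2 + 4*n + 2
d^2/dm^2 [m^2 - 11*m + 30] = 2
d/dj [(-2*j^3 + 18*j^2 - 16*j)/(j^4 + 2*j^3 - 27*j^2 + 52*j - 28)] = 2*(j^3 - 14*j^2 - 28*j - 112)/(j^5 + 8*j^4 - 23*j^3 - 134*j^2 + 476*j - 392)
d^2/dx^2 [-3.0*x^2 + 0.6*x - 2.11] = -6.00000000000000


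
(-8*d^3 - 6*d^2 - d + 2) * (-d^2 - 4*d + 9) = 8*d^5 + 38*d^4 - 47*d^3 - 52*d^2 - 17*d + 18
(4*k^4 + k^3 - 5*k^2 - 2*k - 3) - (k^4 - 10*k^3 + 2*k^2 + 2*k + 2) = 3*k^4 + 11*k^3 - 7*k^2 - 4*k - 5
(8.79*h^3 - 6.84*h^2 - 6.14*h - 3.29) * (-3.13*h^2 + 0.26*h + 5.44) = -27.5127*h^5 + 23.6946*h^4 + 65.2574*h^3 - 28.5083*h^2 - 34.257*h - 17.8976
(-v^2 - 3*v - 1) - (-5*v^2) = 4*v^2 - 3*v - 1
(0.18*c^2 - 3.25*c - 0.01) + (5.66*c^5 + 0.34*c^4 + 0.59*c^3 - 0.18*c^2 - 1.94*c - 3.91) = 5.66*c^5 + 0.34*c^4 + 0.59*c^3 - 5.19*c - 3.92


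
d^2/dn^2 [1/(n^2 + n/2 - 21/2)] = 4*(-4*n^2 - 2*n + (4*n + 1)^2 + 42)/(2*n^2 + n - 21)^3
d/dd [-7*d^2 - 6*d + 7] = -14*d - 6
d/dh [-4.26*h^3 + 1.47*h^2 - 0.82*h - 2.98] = -12.78*h^2 + 2.94*h - 0.82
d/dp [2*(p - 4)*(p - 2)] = 4*p - 12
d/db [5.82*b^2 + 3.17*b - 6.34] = 11.64*b + 3.17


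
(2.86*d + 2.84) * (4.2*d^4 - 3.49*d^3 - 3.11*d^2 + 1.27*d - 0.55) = 12.012*d^5 + 1.9466*d^4 - 18.8062*d^3 - 5.2002*d^2 + 2.0338*d - 1.562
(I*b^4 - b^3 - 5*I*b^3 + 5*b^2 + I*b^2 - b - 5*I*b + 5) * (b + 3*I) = I*b^5 - 4*b^4 - 5*I*b^4 + 20*b^3 - 2*I*b^3 - 4*b^2 + 10*I*b^2 + 20*b - 3*I*b + 15*I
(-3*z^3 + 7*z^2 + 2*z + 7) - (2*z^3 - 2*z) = -5*z^3 + 7*z^2 + 4*z + 7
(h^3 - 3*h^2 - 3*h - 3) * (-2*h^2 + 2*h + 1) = -2*h^5 + 8*h^4 + h^3 - 3*h^2 - 9*h - 3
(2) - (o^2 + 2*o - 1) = -o^2 - 2*o + 3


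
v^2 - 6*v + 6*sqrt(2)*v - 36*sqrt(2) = (v - 6)*(v + 6*sqrt(2))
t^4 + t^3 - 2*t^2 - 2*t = t*(t + 1)*(t - sqrt(2))*(t + sqrt(2))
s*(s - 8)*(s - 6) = s^3 - 14*s^2 + 48*s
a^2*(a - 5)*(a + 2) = a^4 - 3*a^3 - 10*a^2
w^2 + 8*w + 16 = (w + 4)^2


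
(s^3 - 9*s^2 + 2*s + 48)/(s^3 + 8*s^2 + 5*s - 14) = (s^2 - 11*s + 24)/(s^2 + 6*s - 7)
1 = 1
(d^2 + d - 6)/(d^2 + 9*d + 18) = (d - 2)/(d + 6)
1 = 1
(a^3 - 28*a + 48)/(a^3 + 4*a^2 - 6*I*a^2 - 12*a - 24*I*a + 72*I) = (a - 4)/(a - 6*I)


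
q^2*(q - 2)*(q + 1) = q^4 - q^3 - 2*q^2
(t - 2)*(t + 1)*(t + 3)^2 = t^4 + 5*t^3 + t^2 - 21*t - 18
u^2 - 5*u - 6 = (u - 6)*(u + 1)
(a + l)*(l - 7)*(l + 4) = a*l^2 - 3*a*l - 28*a + l^3 - 3*l^2 - 28*l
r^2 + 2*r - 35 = (r - 5)*(r + 7)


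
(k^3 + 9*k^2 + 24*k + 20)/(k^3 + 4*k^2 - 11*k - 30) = (k + 2)/(k - 3)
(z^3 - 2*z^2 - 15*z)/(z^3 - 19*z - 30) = z/(z + 2)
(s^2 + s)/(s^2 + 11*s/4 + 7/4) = 4*s/(4*s + 7)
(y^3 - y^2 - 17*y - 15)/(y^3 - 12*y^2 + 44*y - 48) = (y^3 - y^2 - 17*y - 15)/(y^3 - 12*y^2 + 44*y - 48)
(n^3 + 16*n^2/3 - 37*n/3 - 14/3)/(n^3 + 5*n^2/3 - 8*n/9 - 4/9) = 3*(n^2 + 5*n - 14)/(3*n^2 + 4*n - 4)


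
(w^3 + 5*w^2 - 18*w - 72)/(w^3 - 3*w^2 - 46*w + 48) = (w^2 - w - 12)/(w^2 - 9*w + 8)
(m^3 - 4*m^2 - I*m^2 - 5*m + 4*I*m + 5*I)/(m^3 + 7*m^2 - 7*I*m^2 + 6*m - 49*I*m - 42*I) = (m^2 - m*(5 + I) + 5*I)/(m^2 + m*(6 - 7*I) - 42*I)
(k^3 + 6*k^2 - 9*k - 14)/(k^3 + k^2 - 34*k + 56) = (k + 1)/(k - 4)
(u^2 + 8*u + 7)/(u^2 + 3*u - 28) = (u + 1)/(u - 4)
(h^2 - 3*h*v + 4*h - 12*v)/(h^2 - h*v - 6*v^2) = (h + 4)/(h + 2*v)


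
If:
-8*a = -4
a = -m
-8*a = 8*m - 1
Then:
No Solution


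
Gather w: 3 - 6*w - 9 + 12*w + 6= 6*w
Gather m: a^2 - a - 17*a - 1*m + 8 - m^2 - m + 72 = a^2 - 18*a - m^2 - 2*m + 80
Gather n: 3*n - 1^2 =3*n - 1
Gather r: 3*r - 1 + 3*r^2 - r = 3*r^2 + 2*r - 1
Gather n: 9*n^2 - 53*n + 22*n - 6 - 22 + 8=9*n^2 - 31*n - 20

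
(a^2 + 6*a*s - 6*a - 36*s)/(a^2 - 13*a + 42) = (a + 6*s)/(a - 7)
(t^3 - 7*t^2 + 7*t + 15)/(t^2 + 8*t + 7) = (t^2 - 8*t + 15)/(t + 7)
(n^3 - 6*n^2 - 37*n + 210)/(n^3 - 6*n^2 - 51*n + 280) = (n^2 - n - 42)/(n^2 - n - 56)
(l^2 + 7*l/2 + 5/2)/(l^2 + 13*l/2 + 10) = (l + 1)/(l + 4)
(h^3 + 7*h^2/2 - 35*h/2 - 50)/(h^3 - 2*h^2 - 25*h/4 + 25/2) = 2*(h^2 + h - 20)/(2*h^2 - 9*h + 10)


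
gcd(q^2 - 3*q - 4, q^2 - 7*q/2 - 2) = q - 4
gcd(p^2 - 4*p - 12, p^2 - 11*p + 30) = p - 6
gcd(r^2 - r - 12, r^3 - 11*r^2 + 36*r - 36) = 1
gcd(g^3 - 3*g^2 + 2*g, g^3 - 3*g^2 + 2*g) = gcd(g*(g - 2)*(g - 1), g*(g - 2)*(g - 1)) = g^3 - 3*g^2 + 2*g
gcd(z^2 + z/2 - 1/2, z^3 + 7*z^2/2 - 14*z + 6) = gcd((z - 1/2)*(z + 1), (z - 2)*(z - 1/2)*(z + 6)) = z - 1/2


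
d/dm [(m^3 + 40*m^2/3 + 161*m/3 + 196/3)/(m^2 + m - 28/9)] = 3*(3*m^2 - 8*m - 128)/(9*m^2 - 24*m + 16)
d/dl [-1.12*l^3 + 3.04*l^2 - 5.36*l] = -3.36*l^2 + 6.08*l - 5.36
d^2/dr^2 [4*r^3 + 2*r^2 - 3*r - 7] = 24*r + 4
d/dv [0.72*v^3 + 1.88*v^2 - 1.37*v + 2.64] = 2.16*v^2 + 3.76*v - 1.37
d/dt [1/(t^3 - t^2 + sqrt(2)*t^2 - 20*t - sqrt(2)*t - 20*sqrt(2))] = (-3*t^2 - 2*sqrt(2)*t + 2*t + sqrt(2) + 20)/(-t^3 - sqrt(2)*t^2 + t^2 + sqrt(2)*t + 20*t + 20*sqrt(2))^2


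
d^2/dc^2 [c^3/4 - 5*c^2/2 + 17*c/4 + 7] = 3*c/2 - 5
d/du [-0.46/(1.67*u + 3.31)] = 0.7682/(1.67*u + 3.31)^2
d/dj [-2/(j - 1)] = 2/(j - 1)^2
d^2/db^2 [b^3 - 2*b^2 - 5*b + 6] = 6*b - 4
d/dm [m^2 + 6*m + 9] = 2*m + 6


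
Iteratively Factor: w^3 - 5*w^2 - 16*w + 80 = (w - 4)*(w^2 - w - 20) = (w - 5)*(w - 4)*(w + 4)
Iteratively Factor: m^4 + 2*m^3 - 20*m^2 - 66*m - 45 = (m - 5)*(m^3 + 7*m^2 + 15*m + 9) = (m - 5)*(m + 3)*(m^2 + 4*m + 3) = (m - 5)*(m + 3)^2*(m + 1)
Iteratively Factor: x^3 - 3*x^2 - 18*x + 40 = (x - 5)*(x^2 + 2*x - 8) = (x - 5)*(x - 2)*(x + 4)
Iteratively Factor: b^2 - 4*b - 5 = (b + 1)*(b - 5)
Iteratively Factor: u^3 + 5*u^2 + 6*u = (u)*(u^2 + 5*u + 6) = u*(u + 3)*(u + 2)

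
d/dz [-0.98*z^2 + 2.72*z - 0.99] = 2.72 - 1.96*z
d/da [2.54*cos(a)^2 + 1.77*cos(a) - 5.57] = -(5.08*cos(a) + 1.77)*sin(a)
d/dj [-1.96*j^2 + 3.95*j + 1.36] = 3.95 - 3.92*j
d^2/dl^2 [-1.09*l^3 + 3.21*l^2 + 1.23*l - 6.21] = 6.42 - 6.54*l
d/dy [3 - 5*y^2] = -10*y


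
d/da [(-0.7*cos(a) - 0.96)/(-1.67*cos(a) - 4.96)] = -1.8688*sin(a)/(1.67*cos(a) + 4.96)^2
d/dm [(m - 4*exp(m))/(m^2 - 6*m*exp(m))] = (2*m^2*exp(m) - m^2 + 8*m*exp(m) - 24*exp(2*m))/(m^2*(m^2 - 12*m*exp(m) + 36*exp(2*m)))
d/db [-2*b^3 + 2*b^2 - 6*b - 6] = -6*b^2 + 4*b - 6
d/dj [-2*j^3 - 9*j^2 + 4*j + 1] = -6*j^2 - 18*j + 4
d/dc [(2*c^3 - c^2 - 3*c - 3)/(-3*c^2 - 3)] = (-2*c^4 - 9*c^2 - 4*c + 3)/(3*(c^4 + 2*c^2 + 1))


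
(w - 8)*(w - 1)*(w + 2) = w^3 - 7*w^2 - 10*w + 16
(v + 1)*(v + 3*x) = v^2 + 3*v*x + v + 3*x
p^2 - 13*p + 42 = (p - 7)*(p - 6)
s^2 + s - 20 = (s - 4)*(s + 5)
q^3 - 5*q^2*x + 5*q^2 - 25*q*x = q*(q + 5)*(q - 5*x)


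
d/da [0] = 0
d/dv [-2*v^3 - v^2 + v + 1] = -6*v^2 - 2*v + 1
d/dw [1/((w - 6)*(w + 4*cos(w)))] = ((6 - w)*(w + 4*cos(w)) + (w - 6)^2*(4*sin(w) - 1))/((w - 6)^3*(w + 4*cos(w))^2)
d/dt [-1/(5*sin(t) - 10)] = cos(t)/(5*(sin(t) - 2)^2)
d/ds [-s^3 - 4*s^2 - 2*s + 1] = -3*s^2 - 8*s - 2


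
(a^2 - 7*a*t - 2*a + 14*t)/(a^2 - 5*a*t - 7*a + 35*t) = (a^2 - 7*a*t - 2*a + 14*t)/(a^2 - 5*a*t - 7*a + 35*t)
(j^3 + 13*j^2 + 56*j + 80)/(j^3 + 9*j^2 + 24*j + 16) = (j + 5)/(j + 1)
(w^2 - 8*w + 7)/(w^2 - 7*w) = (w - 1)/w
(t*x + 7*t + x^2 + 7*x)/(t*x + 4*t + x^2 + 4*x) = (x + 7)/(x + 4)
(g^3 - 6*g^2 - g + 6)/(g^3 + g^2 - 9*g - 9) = (g^2 - 7*g + 6)/(g^2 - 9)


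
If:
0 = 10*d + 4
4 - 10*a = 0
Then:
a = 2/5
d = -2/5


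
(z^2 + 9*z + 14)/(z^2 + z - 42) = (z + 2)/(z - 6)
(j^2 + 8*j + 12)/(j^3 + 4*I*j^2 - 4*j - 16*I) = (j + 6)/(j^2 + j*(-2 + 4*I) - 8*I)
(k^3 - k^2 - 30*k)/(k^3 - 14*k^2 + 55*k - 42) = k*(k + 5)/(k^2 - 8*k + 7)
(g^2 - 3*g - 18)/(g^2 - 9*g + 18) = (g + 3)/(g - 3)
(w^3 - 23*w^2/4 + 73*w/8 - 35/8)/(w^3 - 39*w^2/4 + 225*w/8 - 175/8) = (w - 1)/(w - 5)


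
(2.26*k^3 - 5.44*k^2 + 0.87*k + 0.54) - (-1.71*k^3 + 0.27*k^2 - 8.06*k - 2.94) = 3.97*k^3 - 5.71*k^2 + 8.93*k + 3.48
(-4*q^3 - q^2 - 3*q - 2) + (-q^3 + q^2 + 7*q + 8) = -5*q^3 + 4*q + 6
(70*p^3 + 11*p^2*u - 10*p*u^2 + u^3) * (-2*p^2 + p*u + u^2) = -140*p^5 + 48*p^4*u + 101*p^3*u^2 - p^2*u^3 - 9*p*u^4 + u^5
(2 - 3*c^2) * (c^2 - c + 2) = -3*c^4 + 3*c^3 - 4*c^2 - 2*c + 4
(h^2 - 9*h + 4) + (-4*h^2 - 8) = -3*h^2 - 9*h - 4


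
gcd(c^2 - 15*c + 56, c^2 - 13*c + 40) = c - 8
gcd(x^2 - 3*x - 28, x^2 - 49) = x - 7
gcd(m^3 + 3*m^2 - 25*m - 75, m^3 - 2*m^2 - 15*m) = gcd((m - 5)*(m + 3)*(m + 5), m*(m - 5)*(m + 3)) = m^2 - 2*m - 15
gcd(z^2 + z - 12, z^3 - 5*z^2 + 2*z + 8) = 1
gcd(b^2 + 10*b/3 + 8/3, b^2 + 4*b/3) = b + 4/3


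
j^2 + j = j*(j + 1)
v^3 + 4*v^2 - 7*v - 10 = (v - 2)*(v + 1)*(v + 5)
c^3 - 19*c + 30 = (c - 3)*(c - 2)*(c + 5)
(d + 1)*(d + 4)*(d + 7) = d^3 + 12*d^2 + 39*d + 28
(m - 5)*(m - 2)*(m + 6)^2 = m^4 + 5*m^3 - 38*m^2 - 132*m + 360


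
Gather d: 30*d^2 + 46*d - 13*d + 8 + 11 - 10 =30*d^2 + 33*d + 9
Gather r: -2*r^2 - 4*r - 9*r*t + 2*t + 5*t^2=-2*r^2 + r*(-9*t - 4) + 5*t^2 + 2*t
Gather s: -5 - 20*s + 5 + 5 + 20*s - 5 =0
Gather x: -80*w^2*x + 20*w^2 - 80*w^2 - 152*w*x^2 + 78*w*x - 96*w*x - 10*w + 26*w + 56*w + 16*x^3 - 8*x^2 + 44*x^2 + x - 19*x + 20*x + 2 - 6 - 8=-60*w^2 + 72*w + 16*x^3 + x^2*(36 - 152*w) + x*(-80*w^2 - 18*w + 2) - 12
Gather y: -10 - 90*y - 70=-90*y - 80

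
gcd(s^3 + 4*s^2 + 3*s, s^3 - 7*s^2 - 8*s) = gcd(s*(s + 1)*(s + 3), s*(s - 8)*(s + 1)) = s^2 + s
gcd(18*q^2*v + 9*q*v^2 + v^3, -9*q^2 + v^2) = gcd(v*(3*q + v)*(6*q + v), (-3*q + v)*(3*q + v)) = 3*q + v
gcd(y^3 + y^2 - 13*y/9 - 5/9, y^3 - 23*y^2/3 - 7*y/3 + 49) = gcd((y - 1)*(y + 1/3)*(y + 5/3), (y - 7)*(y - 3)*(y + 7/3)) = 1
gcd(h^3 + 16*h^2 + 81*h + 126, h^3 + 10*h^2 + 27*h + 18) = h^2 + 9*h + 18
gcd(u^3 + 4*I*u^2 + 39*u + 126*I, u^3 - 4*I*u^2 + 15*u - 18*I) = u^2 - 3*I*u + 18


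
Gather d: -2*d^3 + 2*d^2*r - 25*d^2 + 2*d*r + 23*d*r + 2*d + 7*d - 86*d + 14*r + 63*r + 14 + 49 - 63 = -2*d^3 + d^2*(2*r - 25) + d*(25*r - 77) + 77*r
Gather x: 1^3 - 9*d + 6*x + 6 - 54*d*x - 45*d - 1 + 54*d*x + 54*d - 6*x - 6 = 0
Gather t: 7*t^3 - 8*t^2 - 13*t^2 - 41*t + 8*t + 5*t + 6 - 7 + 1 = 7*t^3 - 21*t^2 - 28*t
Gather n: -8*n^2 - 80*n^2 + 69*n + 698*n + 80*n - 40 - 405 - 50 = -88*n^2 + 847*n - 495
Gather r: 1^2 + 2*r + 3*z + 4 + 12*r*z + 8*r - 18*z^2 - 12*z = r*(12*z + 10) - 18*z^2 - 9*z + 5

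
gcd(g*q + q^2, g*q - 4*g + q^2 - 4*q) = g + q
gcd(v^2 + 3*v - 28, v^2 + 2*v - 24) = v - 4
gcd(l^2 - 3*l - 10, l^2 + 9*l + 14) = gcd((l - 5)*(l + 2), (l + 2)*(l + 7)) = l + 2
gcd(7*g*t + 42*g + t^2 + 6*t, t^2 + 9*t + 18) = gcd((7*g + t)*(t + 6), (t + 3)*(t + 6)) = t + 6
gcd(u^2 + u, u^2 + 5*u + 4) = u + 1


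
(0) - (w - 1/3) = 1/3 - w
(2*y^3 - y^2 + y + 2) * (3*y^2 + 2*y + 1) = 6*y^5 + y^4 + 3*y^3 + 7*y^2 + 5*y + 2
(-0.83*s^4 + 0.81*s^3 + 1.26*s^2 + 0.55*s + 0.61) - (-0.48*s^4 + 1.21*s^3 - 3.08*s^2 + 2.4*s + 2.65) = -0.35*s^4 - 0.4*s^3 + 4.34*s^2 - 1.85*s - 2.04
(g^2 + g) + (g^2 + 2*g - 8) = 2*g^2 + 3*g - 8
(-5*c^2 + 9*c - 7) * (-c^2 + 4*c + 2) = 5*c^4 - 29*c^3 + 33*c^2 - 10*c - 14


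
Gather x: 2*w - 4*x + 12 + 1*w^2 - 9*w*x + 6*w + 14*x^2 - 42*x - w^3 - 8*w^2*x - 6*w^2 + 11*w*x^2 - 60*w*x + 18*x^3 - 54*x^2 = -w^3 - 5*w^2 + 8*w + 18*x^3 + x^2*(11*w - 40) + x*(-8*w^2 - 69*w - 46) + 12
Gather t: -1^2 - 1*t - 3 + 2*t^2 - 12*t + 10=2*t^2 - 13*t + 6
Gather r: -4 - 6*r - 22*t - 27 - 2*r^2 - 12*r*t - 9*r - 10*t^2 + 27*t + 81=-2*r^2 + r*(-12*t - 15) - 10*t^2 + 5*t + 50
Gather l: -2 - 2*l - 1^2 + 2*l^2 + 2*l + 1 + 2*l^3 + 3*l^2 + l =2*l^3 + 5*l^2 + l - 2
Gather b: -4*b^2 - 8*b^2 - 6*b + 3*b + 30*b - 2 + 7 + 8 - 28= -12*b^2 + 27*b - 15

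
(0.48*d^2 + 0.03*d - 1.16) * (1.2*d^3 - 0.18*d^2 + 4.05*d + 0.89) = 0.576*d^5 - 0.0504*d^4 + 0.5466*d^3 + 0.7575*d^2 - 4.6713*d - 1.0324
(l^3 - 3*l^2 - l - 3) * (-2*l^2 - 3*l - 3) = -2*l^5 + 3*l^4 + 8*l^3 + 18*l^2 + 12*l + 9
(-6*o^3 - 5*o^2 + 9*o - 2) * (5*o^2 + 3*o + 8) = -30*o^5 - 43*o^4 - 18*o^3 - 23*o^2 + 66*o - 16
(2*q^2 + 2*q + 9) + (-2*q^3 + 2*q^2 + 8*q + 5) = -2*q^3 + 4*q^2 + 10*q + 14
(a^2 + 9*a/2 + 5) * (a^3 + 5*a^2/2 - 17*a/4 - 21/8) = a^5 + 7*a^4 + 12*a^3 - 37*a^2/4 - 529*a/16 - 105/8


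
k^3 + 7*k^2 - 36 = (k - 2)*(k + 3)*(k + 6)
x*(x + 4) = x^2 + 4*x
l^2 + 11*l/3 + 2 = (l + 2/3)*(l + 3)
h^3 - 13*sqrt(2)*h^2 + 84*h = h*(h - 7*sqrt(2))*(h - 6*sqrt(2))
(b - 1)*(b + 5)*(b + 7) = b^3 + 11*b^2 + 23*b - 35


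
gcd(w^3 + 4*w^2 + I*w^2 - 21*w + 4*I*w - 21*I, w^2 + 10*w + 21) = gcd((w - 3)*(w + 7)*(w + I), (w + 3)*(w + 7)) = w + 7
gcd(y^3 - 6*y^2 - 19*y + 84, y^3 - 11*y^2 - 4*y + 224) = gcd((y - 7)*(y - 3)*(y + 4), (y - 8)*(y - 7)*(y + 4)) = y^2 - 3*y - 28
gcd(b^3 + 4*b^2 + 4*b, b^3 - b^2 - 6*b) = b^2 + 2*b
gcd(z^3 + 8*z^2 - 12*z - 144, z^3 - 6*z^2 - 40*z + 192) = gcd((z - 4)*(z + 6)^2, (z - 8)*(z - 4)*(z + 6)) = z^2 + 2*z - 24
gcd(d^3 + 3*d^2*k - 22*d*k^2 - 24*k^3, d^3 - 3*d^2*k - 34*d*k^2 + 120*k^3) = d^2 + 2*d*k - 24*k^2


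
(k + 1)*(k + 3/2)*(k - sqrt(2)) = k^3 - sqrt(2)*k^2 + 5*k^2/2 - 5*sqrt(2)*k/2 + 3*k/2 - 3*sqrt(2)/2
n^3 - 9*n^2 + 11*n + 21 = (n - 7)*(n - 3)*(n + 1)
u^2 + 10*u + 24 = (u + 4)*(u + 6)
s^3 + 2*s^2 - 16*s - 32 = (s - 4)*(s + 2)*(s + 4)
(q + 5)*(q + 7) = q^2 + 12*q + 35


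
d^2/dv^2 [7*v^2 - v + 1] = 14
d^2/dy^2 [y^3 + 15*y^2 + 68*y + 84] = 6*y + 30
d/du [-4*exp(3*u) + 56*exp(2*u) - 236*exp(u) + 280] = (-12*exp(2*u) + 112*exp(u) - 236)*exp(u)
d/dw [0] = 0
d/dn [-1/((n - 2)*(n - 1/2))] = 2*(4*n - 5)/((n - 2)^2*(2*n - 1)^2)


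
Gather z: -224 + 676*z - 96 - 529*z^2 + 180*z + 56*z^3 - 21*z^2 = 56*z^3 - 550*z^2 + 856*z - 320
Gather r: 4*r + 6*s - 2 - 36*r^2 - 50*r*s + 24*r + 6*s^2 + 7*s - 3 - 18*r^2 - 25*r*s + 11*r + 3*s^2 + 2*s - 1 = -54*r^2 + r*(39 - 75*s) + 9*s^2 + 15*s - 6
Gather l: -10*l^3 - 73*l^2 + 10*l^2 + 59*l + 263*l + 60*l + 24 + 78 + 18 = -10*l^3 - 63*l^2 + 382*l + 120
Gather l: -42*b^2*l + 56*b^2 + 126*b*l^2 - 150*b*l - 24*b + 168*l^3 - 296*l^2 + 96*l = 56*b^2 - 24*b + 168*l^3 + l^2*(126*b - 296) + l*(-42*b^2 - 150*b + 96)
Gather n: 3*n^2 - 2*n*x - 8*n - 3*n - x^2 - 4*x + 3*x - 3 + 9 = 3*n^2 + n*(-2*x - 11) - x^2 - x + 6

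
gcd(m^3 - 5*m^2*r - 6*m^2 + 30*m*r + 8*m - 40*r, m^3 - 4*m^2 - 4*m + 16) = m^2 - 6*m + 8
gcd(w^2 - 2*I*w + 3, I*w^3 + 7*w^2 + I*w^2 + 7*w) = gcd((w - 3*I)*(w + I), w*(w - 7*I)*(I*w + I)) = 1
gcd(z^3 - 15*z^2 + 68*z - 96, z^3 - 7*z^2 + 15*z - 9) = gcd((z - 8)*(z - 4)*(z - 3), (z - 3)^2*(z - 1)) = z - 3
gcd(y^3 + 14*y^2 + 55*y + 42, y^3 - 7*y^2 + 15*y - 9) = 1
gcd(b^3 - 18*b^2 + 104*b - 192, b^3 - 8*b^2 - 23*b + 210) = b - 6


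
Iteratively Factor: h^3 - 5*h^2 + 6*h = (h - 2)*(h^2 - 3*h) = (h - 3)*(h - 2)*(h)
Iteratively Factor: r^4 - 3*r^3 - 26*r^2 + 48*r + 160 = (r + 2)*(r^3 - 5*r^2 - 16*r + 80) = (r - 4)*(r + 2)*(r^2 - r - 20) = (r - 4)*(r + 2)*(r + 4)*(r - 5)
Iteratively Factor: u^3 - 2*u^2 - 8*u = (u - 4)*(u^2 + 2*u) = (u - 4)*(u + 2)*(u)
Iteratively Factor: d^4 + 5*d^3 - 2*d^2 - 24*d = (d - 2)*(d^3 + 7*d^2 + 12*d) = (d - 2)*(d + 3)*(d^2 + 4*d) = d*(d - 2)*(d + 3)*(d + 4)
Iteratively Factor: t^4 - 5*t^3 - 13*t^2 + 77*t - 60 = (t - 3)*(t^3 - 2*t^2 - 19*t + 20) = (t - 3)*(t - 1)*(t^2 - t - 20) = (t - 3)*(t - 1)*(t + 4)*(t - 5)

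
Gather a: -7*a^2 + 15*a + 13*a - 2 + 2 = -7*a^2 + 28*a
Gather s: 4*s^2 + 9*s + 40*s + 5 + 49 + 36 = 4*s^2 + 49*s + 90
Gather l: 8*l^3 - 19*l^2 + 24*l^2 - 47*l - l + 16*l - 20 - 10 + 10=8*l^3 + 5*l^2 - 32*l - 20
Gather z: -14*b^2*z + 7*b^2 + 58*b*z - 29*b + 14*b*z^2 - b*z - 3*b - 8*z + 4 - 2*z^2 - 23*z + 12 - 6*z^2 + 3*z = 7*b^2 - 32*b + z^2*(14*b - 8) + z*(-14*b^2 + 57*b - 28) + 16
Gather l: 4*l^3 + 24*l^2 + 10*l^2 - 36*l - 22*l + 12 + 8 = 4*l^3 + 34*l^2 - 58*l + 20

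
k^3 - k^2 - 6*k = k*(k - 3)*(k + 2)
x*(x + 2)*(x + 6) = x^3 + 8*x^2 + 12*x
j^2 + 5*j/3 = j*(j + 5/3)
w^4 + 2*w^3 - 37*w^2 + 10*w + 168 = (w - 4)*(w - 3)*(w + 2)*(w + 7)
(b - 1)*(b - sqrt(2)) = b^2 - sqrt(2)*b - b + sqrt(2)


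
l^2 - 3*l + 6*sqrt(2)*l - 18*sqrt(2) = (l - 3)*(l + 6*sqrt(2))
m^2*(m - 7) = m^3 - 7*m^2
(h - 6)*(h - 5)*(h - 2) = h^3 - 13*h^2 + 52*h - 60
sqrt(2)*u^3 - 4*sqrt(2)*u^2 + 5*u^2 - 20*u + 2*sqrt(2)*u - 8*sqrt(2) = (u - 4)*(u + 2*sqrt(2))*(sqrt(2)*u + 1)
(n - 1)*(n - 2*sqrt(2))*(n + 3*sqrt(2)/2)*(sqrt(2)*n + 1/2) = sqrt(2)*n^4 - sqrt(2)*n^3 - n^3/2 - 25*sqrt(2)*n^2/4 + n^2/2 - 3*n + 25*sqrt(2)*n/4 + 3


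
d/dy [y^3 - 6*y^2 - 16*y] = 3*y^2 - 12*y - 16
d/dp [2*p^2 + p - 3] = 4*p + 1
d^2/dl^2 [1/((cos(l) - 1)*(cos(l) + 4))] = (-4*sin(l)^4 + 27*sin(l)^2 - 3*cos(l)/4 - 9*cos(3*l)/4 + 3)/((cos(l) - 1)^3*(cos(l) + 4)^3)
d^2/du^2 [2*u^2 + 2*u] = 4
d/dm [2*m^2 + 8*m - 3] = 4*m + 8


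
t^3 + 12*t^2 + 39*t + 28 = (t + 1)*(t + 4)*(t + 7)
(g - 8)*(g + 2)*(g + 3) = g^3 - 3*g^2 - 34*g - 48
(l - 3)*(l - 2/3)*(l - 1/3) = l^3 - 4*l^2 + 29*l/9 - 2/3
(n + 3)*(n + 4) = n^2 + 7*n + 12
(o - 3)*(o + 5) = o^2 + 2*o - 15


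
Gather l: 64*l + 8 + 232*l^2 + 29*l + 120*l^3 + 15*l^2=120*l^3 + 247*l^2 + 93*l + 8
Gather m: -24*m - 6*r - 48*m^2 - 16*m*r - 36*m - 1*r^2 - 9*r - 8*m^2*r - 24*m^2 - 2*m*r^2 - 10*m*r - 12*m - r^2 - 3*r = m^2*(-8*r - 72) + m*(-2*r^2 - 26*r - 72) - 2*r^2 - 18*r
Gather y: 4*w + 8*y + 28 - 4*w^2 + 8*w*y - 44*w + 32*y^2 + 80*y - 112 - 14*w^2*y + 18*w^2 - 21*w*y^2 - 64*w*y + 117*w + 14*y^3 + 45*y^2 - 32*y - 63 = 14*w^2 + 77*w + 14*y^3 + y^2*(77 - 21*w) + y*(-14*w^2 - 56*w + 56) - 147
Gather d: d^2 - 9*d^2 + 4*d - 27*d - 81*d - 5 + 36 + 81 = -8*d^2 - 104*d + 112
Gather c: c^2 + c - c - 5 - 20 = c^2 - 25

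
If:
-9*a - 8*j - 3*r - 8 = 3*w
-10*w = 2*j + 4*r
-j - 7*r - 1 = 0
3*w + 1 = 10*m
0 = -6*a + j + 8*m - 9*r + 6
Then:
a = 3823/5280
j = -7027/3520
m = 1427/7040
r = 501/3520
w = 241/704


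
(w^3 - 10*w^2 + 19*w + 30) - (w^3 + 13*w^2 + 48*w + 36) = -23*w^2 - 29*w - 6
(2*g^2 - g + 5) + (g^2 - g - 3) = 3*g^2 - 2*g + 2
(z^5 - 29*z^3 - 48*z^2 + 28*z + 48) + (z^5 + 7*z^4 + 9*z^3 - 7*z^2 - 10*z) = 2*z^5 + 7*z^4 - 20*z^3 - 55*z^2 + 18*z + 48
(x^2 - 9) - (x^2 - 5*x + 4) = 5*x - 13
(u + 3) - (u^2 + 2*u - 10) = -u^2 - u + 13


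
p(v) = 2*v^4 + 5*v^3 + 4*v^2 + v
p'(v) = 8*v^3 + 15*v^2 + 8*v + 1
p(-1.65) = 1.60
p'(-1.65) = -7.30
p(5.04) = 2037.25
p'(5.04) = 1446.54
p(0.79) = 6.53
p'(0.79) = 20.63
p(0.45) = 1.80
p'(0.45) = 8.37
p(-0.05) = -0.04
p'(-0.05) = 0.64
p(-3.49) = 129.40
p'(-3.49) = -184.29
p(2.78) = 260.57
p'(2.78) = 311.05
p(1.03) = 12.99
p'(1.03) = 33.90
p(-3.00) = 60.00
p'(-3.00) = -104.00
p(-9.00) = 9792.00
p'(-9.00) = -4688.00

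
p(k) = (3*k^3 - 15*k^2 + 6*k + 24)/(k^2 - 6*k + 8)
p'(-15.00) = 3.00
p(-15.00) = -42.00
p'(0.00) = 3.00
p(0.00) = 3.00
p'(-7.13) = 3.00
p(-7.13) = -18.39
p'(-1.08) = 3.00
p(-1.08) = -0.24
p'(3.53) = 3.00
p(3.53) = 13.59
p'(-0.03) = 3.00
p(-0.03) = 2.91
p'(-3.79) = 3.00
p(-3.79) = -8.37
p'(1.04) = 3.00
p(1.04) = 6.12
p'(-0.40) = 3.00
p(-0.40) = 1.80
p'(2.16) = 3.00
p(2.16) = 9.48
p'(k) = (6 - 2*k)*(3*k^3 - 15*k^2 + 6*k + 24)/(k^2 - 6*k + 8)^2 + (9*k^2 - 30*k + 6)/(k^2 - 6*k + 8) = 3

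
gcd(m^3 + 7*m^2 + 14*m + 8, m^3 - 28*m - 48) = m^2 + 6*m + 8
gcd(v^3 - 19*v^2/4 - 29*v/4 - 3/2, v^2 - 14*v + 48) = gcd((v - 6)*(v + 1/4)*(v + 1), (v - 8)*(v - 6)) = v - 6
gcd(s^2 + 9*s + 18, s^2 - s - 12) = s + 3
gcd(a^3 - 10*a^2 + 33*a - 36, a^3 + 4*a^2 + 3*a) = 1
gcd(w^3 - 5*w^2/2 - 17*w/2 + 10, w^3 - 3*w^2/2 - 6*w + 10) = w + 5/2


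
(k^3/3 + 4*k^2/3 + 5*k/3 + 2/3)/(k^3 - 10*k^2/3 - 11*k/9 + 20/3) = 3*(k^3 + 4*k^2 + 5*k + 2)/(9*k^3 - 30*k^2 - 11*k + 60)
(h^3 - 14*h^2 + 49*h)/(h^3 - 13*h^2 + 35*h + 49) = h/(h + 1)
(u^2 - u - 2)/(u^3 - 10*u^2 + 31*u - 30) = (u + 1)/(u^2 - 8*u + 15)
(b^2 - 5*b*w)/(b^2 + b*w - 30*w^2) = b/(b + 6*w)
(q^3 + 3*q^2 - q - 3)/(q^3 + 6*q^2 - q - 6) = (q + 3)/(q + 6)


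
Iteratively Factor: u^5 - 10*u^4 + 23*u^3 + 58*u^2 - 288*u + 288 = (u - 3)*(u^4 - 7*u^3 + 2*u^2 + 64*u - 96) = (u - 4)*(u - 3)*(u^3 - 3*u^2 - 10*u + 24) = (u - 4)^2*(u - 3)*(u^2 + u - 6) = (u - 4)^2*(u - 3)*(u + 3)*(u - 2)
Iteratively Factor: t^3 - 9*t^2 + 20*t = (t - 5)*(t^2 - 4*t) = (t - 5)*(t - 4)*(t)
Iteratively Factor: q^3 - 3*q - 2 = (q + 1)*(q^2 - q - 2) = (q + 1)^2*(q - 2)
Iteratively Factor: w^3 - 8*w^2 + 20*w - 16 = (w - 4)*(w^2 - 4*w + 4) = (w - 4)*(w - 2)*(w - 2)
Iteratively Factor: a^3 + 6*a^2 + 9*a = (a)*(a^2 + 6*a + 9) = a*(a + 3)*(a + 3)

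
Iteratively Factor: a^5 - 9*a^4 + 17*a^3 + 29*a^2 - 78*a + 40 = (a + 2)*(a^4 - 11*a^3 + 39*a^2 - 49*a + 20) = (a - 5)*(a + 2)*(a^3 - 6*a^2 + 9*a - 4) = (a - 5)*(a - 1)*(a + 2)*(a^2 - 5*a + 4) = (a - 5)*(a - 4)*(a - 1)*(a + 2)*(a - 1)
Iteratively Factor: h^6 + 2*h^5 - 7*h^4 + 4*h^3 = (h - 1)*(h^5 + 3*h^4 - 4*h^3) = (h - 1)*(h + 4)*(h^4 - h^3) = (h - 1)^2*(h + 4)*(h^3) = h*(h - 1)^2*(h + 4)*(h^2) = h^2*(h - 1)^2*(h + 4)*(h)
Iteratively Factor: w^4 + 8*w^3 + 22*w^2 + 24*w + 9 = (w + 3)*(w^3 + 5*w^2 + 7*w + 3) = (w + 3)^2*(w^2 + 2*w + 1) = (w + 1)*(w + 3)^2*(w + 1)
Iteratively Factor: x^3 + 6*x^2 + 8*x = (x + 4)*(x^2 + 2*x) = x*(x + 4)*(x + 2)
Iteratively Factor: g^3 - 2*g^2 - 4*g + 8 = (g + 2)*(g^2 - 4*g + 4) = (g - 2)*(g + 2)*(g - 2)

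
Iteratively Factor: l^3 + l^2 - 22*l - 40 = (l + 4)*(l^2 - 3*l - 10) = (l + 2)*(l + 4)*(l - 5)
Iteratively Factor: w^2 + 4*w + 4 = (w + 2)*(w + 2)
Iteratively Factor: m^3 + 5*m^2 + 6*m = (m + 3)*(m^2 + 2*m) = (m + 2)*(m + 3)*(m)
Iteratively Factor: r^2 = (r)*(r)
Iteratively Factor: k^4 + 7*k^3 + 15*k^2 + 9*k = (k)*(k^3 + 7*k^2 + 15*k + 9) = k*(k + 3)*(k^2 + 4*k + 3) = k*(k + 3)^2*(k + 1)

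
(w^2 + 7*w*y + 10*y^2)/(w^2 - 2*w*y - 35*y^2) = (-w - 2*y)/(-w + 7*y)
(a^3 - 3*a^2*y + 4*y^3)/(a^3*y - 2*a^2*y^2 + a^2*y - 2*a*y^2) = (a^2 - a*y - 2*y^2)/(a*y*(a + 1))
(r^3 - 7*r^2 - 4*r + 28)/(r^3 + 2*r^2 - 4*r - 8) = (r - 7)/(r + 2)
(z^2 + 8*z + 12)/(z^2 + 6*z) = (z + 2)/z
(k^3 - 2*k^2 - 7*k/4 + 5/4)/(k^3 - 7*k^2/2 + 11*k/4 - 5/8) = 2*(k + 1)/(2*k - 1)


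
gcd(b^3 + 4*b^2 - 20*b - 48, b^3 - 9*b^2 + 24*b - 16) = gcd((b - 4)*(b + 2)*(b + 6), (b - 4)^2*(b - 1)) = b - 4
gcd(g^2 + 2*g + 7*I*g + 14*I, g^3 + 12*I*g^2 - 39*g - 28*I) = g + 7*I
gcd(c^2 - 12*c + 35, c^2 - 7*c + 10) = c - 5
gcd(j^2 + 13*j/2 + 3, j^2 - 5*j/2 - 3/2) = j + 1/2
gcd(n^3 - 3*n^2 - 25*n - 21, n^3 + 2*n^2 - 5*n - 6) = n^2 + 4*n + 3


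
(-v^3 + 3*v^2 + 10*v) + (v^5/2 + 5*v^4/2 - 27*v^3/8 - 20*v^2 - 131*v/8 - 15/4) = v^5/2 + 5*v^4/2 - 35*v^3/8 - 17*v^2 - 51*v/8 - 15/4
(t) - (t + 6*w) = -6*w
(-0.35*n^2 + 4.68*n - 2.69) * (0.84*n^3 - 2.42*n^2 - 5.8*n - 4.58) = -0.294*n^5 + 4.7782*n^4 - 11.5552*n^3 - 19.0312*n^2 - 5.8324*n + 12.3202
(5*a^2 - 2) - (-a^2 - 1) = 6*a^2 - 1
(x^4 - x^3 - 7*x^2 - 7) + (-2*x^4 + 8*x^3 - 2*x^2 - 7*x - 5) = -x^4 + 7*x^3 - 9*x^2 - 7*x - 12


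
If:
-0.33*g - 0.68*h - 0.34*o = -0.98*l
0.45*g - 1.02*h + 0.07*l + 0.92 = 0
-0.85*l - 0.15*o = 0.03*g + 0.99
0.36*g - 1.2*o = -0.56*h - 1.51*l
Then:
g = -1.47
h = 0.19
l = -0.86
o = -1.43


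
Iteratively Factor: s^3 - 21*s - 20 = (s + 4)*(s^2 - 4*s - 5) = (s + 1)*(s + 4)*(s - 5)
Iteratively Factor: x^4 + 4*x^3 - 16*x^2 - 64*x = (x + 4)*(x^3 - 16*x) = (x + 4)^2*(x^2 - 4*x) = (x - 4)*(x + 4)^2*(x)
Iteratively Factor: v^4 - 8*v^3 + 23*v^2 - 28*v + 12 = (v - 2)*(v^3 - 6*v^2 + 11*v - 6) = (v - 3)*(v - 2)*(v^2 - 3*v + 2) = (v - 3)*(v - 2)^2*(v - 1)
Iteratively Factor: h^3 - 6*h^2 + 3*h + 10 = (h + 1)*(h^2 - 7*h + 10) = (h - 5)*(h + 1)*(h - 2)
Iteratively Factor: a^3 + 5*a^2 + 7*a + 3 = (a + 1)*(a^2 + 4*a + 3) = (a + 1)*(a + 3)*(a + 1)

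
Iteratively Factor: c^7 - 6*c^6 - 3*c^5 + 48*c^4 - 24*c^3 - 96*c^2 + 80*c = (c + 2)*(c^6 - 8*c^5 + 13*c^4 + 22*c^3 - 68*c^2 + 40*c) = (c + 2)^2*(c^5 - 10*c^4 + 33*c^3 - 44*c^2 + 20*c) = c*(c + 2)^2*(c^4 - 10*c^3 + 33*c^2 - 44*c + 20) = c*(c - 1)*(c + 2)^2*(c^3 - 9*c^2 + 24*c - 20) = c*(c - 2)*(c - 1)*(c + 2)^2*(c^2 - 7*c + 10) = c*(c - 5)*(c - 2)*(c - 1)*(c + 2)^2*(c - 2)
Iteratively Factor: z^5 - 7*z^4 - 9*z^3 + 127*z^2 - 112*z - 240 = (z - 5)*(z^4 - 2*z^3 - 19*z^2 + 32*z + 48) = (z - 5)*(z - 4)*(z^3 + 2*z^2 - 11*z - 12) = (z - 5)*(z - 4)*(z - 3)*(z^2 + 5*z + 4) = (z - 5)*(z - 4)*(z - 3)*(z + 1)*(z + 4)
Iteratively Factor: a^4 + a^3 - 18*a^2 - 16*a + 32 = (a + 2)*(a^3 - a^2 - 16*a + 16) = (a - 4)*(a + 2)*(a^2 + 3*a - 4) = (a - 4)*(a + 2)*(a + 4)*(a - 1)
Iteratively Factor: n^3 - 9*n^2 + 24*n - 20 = (n - 2)*(n^2 - 7*n + 10) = (n - 5)*(n - 2)*(n - 2)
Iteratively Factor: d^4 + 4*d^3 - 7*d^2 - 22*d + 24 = (d + 4)*(d^3 - 7*d + 6) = (d + 3)*(d + 4)*(d^2 - 3*d + 2) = (d - 2)*(d + 3)*(d + 4)*(d - 1)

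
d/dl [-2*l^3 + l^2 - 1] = 2*l*(1 - 3*l)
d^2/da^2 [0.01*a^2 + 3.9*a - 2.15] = 0.0200000000000000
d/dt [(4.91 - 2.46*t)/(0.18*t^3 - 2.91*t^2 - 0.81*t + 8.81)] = (0.8856*t^3 - 9.81*t^2 + 28.5762*t - 17.6955)/(0.0324*t^6 - 1.0476*t^5 + 8.1765*t^4 + 7.8858*t^3 - 50.6181*t^2 - 14.2722*t + 77.6161)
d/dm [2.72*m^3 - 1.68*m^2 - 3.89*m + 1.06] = 8.16*m^2 - 3.36*m - 3.89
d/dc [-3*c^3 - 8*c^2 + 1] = c*(-9*c - 16)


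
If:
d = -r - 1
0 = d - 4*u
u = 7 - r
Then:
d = -32/3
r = 29/3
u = -8/3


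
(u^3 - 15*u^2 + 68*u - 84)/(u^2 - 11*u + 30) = (u^2 - 9*u + 14)/(u - 5)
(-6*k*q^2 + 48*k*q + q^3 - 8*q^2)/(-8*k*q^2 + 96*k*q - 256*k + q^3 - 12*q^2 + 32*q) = q*(-6*k + q)/(-8*k*q + 32*k + q^2 - 4*q)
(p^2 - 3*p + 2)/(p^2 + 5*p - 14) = (p - 1)/(p + 7)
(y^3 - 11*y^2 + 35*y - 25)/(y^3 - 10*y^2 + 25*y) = (y - 1)/y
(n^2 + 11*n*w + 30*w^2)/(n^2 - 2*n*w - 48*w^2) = (-n - 5*w)/(-n + 8*w)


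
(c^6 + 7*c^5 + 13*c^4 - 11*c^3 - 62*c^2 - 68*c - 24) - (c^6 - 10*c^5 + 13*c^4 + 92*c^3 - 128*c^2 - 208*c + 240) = 17*c^5 - 103*c^3 + 66*c^2 + 140*c - 264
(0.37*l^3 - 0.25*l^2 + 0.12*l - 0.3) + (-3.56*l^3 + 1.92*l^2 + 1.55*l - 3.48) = -3.19*l^3 + 1.67*l^2 + 1.67*l - 3.78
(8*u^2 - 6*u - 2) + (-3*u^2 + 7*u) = 5*u^2 + u - 2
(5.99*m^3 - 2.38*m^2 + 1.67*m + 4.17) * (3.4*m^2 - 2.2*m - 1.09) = 20.366*m^5 - 21.27*m^4 + 4.3849*m^3 + 13.0982*m^2 - 10.9943*m - 4.5453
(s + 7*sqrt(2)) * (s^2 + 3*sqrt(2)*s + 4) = s^3 + 10*sqrt(2)*s^2 + 46*s + 28*sqrt(2)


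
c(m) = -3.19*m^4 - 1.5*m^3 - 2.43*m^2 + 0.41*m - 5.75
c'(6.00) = -2946.91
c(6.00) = -4549.01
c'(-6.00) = 2623.73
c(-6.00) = -3905.93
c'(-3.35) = 445.91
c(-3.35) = -379.76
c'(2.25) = -178.65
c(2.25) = -115.97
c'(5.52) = -2309.72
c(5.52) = -3291.57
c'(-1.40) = 33.41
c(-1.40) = -19.23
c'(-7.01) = 4208.81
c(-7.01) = -7314.38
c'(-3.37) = 454.04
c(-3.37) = -388.76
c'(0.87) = -15.63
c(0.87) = -10.05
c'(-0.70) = 5.98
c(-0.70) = -7.48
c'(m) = -12.76*m^3 - 4.5*m^2 - 4.86*m + 0.41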